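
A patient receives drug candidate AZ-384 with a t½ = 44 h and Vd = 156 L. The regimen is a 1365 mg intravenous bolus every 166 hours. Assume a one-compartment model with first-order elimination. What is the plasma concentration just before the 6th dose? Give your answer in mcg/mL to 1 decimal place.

f = (1/2)^(τ/t½) = (1/2)^(166/44) ≈ 0.0732.
C₀ = D/Vd = 1365/156 ≈ 8.750 mcg/mL.
Before the 6th dose, 5 doses have been given. Superposition: Cmin = C₀·(f + f² + … + f^5).
≈ 8.750 × (0.0732 + 0.0054 + 0.0004 + 0.0000 + 0.0000) ≈ 8.750 × 0.0790 ≈ 0.691 mcg/mL.

0.7 mcg/mL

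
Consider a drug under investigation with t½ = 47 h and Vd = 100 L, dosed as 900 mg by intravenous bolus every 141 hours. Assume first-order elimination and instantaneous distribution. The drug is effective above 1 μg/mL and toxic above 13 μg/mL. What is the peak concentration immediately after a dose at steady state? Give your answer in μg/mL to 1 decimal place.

10.3 μg/mL

τ = 141 h = 3 half-lives, so f = (1/2)^3 = 0.125.
At steady state, R = 1/(1 − 0.125) = 8/7.
Single-dose peak C₀ = D/Vd = 900/100 = 9 μg/mL.
Steady-state peak Cmax,ss = C₀·R = 9 × 8/7 ≈ 10.286 μg/mL.
Peak 10.3 μg/mL vs MTC 13 μg/mL: below toxic threshold.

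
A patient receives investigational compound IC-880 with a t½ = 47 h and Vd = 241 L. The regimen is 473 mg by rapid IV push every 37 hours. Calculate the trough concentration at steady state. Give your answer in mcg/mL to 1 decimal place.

Over one 37-h interval, 37/47 ≈ 0.78723 half-lives elapse, leaving f ≈ 0.5795 of each dose.
Accumulation ratio R = 1/(1 − f) ≈ 1/0.4205 ≈ 2.3781.
Each bolus raises the concentration by D/Vd = 473/241 ≈ 1.963 mcg/mL.
Cmax,ss = C₀/(1 − f) ≈ 1.963/0.4205 ≈ 4.668 mcg/mL.
Steady-state trough Cmin,ss = Cmax,ss·f ≈ 4.668 × 0.5795 ≈ 2.705 mcg/mL.

2.7 mcg/mL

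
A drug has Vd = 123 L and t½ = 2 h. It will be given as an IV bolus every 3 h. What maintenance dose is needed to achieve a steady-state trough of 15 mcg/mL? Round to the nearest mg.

τ/t½ = 3/2 ≈ 1.5, so f = (1/2)^(3/2) ≈ 0.353553.
Cmin,ss = (D/Vd)·f/(1−f), so D = Cmin,ss·Vd·(1−f)/f.
D = 15 × 123 × (1−f)/f ≈ 15 × 123 × 1.82843 ≈ 3373.45 mg.

3373 mg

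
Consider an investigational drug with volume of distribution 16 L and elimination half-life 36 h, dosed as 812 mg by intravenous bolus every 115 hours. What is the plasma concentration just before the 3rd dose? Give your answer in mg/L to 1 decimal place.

6.1 mg/L

f = (1/2)^(τ/t½) = (1/2)^(115/36) ≈ 0.1092.
C₀ = D/Vd = 812/16 ≈ 50.750 mg/L.
Before the 3rd dose, 2 doses have been given. Superposition: Cmin = C₀·(f + f²).
≈ 50.750 × (0.1092 + 0.0119) ≈ 50.750 × 0.1211 ≈ 6.146 mg/L.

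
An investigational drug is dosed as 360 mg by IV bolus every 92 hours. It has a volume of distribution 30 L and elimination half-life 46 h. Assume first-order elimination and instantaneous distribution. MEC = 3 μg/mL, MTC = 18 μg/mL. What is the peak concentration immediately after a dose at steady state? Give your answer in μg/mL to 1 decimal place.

16.0 μg/mL

τ = 92 h = 2 half-lives, so f = (1/2)^2 = 0.25.
At steady state, R = 1/(1 − 0.25) = 4/3.
Single-dose peak C₀ = D/Vd = 360/30 = 12 μg/mL.
Steady-state peak Cmax,ss = C₀·R = 12 × 4/3 ≈ 16.000 μg/mL.
Peak 16.0 μg/mL vs MTC 18 μg/mL: below toxic threshold.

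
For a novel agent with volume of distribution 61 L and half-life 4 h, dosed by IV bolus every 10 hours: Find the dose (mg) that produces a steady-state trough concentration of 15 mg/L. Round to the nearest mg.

4261 mg

τ/t½ = 10/4 ≈ 2.5, so f = (1/2)^(10/4) ≈ 0.176777.
Cmin,ss = (D/Vd)·f/(1−f), so D = Cmin,ss·Vd·(1−f)/f.
D = 15 × 61 × (1−f)/f ≈ 15 × 61 × 4.65684 ≈ 4261.01 mg.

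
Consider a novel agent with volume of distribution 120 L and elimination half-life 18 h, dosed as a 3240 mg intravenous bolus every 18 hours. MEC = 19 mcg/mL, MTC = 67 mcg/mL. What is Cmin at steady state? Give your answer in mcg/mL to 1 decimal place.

The dosing interval is 1 half-life, so f = 2^(−1) = 0.5.
Accumulation ratio R = 1/(1 − f) = 1/0.5 = 2/1.
Single-dose peak C₀ = D/Vd = 3240/120 = 27 mcg/mL.
Steady-state peak Cmax,ss = C₀·R = 27 × 2/1 ≈ 54.000 mcg/mL.
Steady-state trough Cmin,ss = Cmax,ss·f ≈ 54.000 × 0.5 ≈ 27.000 mcg/mL.
Trough 27.0 mcg/mL vs MEC 19 mcg/mL: adequate.

27.0 mcg/mL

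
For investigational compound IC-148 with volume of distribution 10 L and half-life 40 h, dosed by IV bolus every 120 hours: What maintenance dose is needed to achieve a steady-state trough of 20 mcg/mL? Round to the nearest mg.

1400 mg

τ/t½ = 120/40 ≈ 3, so f = (1/2)^(120/40) ≈ 0.125000.
Cmin,ss = (D/Vd)·f/(1−f), so D = Cmin,ss·Vd·(1−f)/f.
D = 20 × 10 × (1−f)/f ≈ 20 × 10 × 7.00000 ≈ 1400.00 mg.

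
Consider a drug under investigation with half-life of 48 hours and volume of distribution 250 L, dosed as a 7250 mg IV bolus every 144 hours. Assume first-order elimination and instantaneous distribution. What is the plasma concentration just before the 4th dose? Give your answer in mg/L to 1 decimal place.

f = (1/2)^(τ/t½) = (1/2)^(144/48) ≈ 0.1250.
C₀ = D/Vd = 7250/250 ≈ 29.000 mg/L.
Before the 4th dose, 3 doses have been given. Superposition: Cmin = C₀·(f + f² + … + f^3).
≈ 29.000 × (0.1250 + 0.0156 + 0.0020) ≈ 29.000 × 0.1426 ≈ 4.135 mg/L.

4.1 mg/L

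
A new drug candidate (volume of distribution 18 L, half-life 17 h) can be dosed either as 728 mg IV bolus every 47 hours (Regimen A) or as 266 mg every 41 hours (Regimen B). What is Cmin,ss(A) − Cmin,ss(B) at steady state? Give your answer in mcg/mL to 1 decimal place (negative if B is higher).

3.6 mcg/mL

Regimen A: f = (1/2)^(47/17) ≈ 0.1471; Cmin,ss = (728/18)·f/(1−f) ≈ 6.975 mcg/mL.
Regimen B: f = (1/2)^(41/17) ≈ 0.1879; Cmin,ss = (266/18)·f/(1−f) ≈ 3.419 mcg/mL.
Difference ≈ 6.975 − 3.419 ≈ 3.556 mcg/mL.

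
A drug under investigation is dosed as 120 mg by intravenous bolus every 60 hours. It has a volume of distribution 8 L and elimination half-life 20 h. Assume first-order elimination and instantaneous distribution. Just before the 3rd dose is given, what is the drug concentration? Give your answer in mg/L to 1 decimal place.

2.1 mg/L

f = (1/2)^(τ/t½) = (1/2)^(60/20) ≈ 0.1250.
C₀ = D/Vd = 120/8 ≈ 15.000 mg/L.
Before the 3rd dose, 2 doses have been given. Superposition: Cmin = C₀·(f + f²).
≈ 15.000 × (0.1250 + 0.0156) ≈ 15.000 × 0.1406 ≈ 2.109 mg/L.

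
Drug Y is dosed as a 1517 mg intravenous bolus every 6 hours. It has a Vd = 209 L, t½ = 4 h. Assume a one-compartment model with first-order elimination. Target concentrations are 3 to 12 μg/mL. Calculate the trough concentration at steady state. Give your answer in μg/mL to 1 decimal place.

4.0 μg/mL

k = ln2/t½ = ln2/4 ≈ 0.173287 h⁻¹; fraction remaining f = e^(−kτ) = e^(−0.173287×6) ≈ 0.3536.
At steady state, accumulation factor R = 1/(1 − e^(−kτ)) ≈ 1.5470.
Single-dose peak C₀ = D/Vd = 1517/209 ≈ 7.258 μg/mL.
Cmax,ss = C₀/(1 − f) ≈ 7.258/0.6464 ≈ 11.228 μg/mL.
One interval later, Cmin,ss = Cmax,ss·e^(−kτ) ≈ 11.228 × 0.3536 ≈ 3.970 μg/mL.
Trough 4.0 μg/mL vs MEC 3 μg/mL: adequate.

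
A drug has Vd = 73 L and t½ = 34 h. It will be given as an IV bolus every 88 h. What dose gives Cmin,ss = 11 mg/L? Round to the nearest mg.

τ/t½ = 88/34 ≈ 2.5882, so f = (1/2)^(88/34) ≈ 0.166289.
Cmin,ss = (D/Vd)·f/(1−f), so D = Cmin,ss·Vd·(1−f)/f.
D = 11 × 73 × (1−f)/f ≈ 11 × 73 × 5.01363 ≈ 4025.94 mg.

4026 mg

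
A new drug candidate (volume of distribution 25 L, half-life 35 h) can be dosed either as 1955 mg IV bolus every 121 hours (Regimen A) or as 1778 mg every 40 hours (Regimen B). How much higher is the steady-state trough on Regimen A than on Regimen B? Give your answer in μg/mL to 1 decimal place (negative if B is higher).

-51.0 μg/mL

Regimen A: f = (1/2)^(121/35) ≈ 0.0911; Cmin,ss = (1955/25)·f/(1−f) ≈ 7.838 μg/mL.
Regimen B: f = (1/2)^(40/35) ≈ 0.4529; Cmin,ss = (1778/25)·f/(1−f) ≈ 58.875 μg/mL.
Difference ≈ 7.838 − 58.875 ≈ -51.037 μg/mL.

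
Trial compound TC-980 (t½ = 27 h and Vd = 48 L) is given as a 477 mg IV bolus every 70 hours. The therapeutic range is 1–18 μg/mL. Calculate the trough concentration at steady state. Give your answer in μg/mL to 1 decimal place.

2.0 μg/mL

k = ln2/t½ = ln2/27 ≈ 0.025672 h⁻¹; fraction remaining f = e^(−kτ) = e^(−0.025672×70) ≈ 0.1658.
Accumulation ratio R = 1/(1 − f) ≈ 1/0.8342 ≈ 1.1988.
Single-dose peak C₀ = D/Vd = 477/48 ≈ 9.938 μg/mL.
Cmax,ss = C₀/(1 − f) ≈ 9.938/0.8342 ≈ 11.913 μg/mL.
One interval later, Cmin,ss = Cmax,ss·e^(−kτ) ≈ 11.913 × 0.1658 ≈ 1.975 μg/mL.
Trough 2.0 μg/mL vs MEC 1 μg/mL: adequate.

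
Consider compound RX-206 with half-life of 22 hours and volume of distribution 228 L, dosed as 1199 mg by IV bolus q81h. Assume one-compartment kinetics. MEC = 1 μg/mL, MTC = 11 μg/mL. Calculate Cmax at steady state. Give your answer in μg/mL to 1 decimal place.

5.7 μg/mL

τ/t½ = 81/22 ≈ 3.6818, so fraction remaining f = (1/2)^(81/22) ≈ 0.0779.
Accumulation ratio R = 1/(1 − f) ≈ 1/0.9221 ≈ 1.0845.
Single-dose peak C₀ = D/Vd = 1199/228 ≈ 5.259 μg/mL.
Steady-state peak Cmax,ss = C₀·R ≈ 5.259 × 1.0845 ≈ 5.703 μg/mL.
Peak 5.7 μg/mL vs MTC 11 μg/mL: below toxic threshold.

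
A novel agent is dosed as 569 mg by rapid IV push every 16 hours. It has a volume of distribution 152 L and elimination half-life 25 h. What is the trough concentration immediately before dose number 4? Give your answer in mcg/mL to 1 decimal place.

f = (1/2)^(τ/t½) = (1/2)^(16/25) ≈ 0.6417.
C₀ = D/Vd = 569/152 ≈ 3.743 mcg/mL.
Before the 4th dose, 3 doses have been given. Superposition: Cmin = C₀·(f + f² + … + f^3).
≈ 3.743 × (0.6417 + 0.4118 + 0.2642) ≈ 3.743 × 1.3177 ≈ 4.932 mcg/mL.

4.9 mcg/mL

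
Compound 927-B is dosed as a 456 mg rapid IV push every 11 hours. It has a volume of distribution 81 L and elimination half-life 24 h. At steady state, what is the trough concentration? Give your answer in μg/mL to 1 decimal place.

τ/t½ = 11/24 ≈ 0.45833, so fraction remaining f = (1/2)^(11/24) ≈ 0.7278.
Accumulation ratio R = 1/(1 − f) ≈ 1/0.2722 ≈ 3.6738.
Single-dose peak C₀ = D/Vd = 456/81 ≈ 5.630 μg/mL.
Cmax,ss = C₀/(1 − f) ≈ 5.630/0.2722 ≈ 20.683 μg/mL.
One interval later, Cmin,ss = Cmax,ss·e^(−kτ) ≈ 20.683 × 0.7278 ≈ 15.053 μg/mL.

15.1 μg/mL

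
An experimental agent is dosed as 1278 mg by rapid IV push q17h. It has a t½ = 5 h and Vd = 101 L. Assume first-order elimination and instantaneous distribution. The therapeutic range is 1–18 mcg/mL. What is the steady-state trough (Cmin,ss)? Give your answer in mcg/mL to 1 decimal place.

k = ln2/t½ = ln2/5 ≈ 0.138629 h⁻¹; fraction remaining f = e^(−kτ) = e^(−0.138629×17) ≈ 0.0947.
At steady state, accumulation factor R = 1/(1 − e^(−kτ)) ≈ 1.1046.
Each bolus raises the concentration by D/Vd = 1278/101 ≈ 12.653 mcg/mL.
Cmax,ss = C₀/(1 − f) ≈ 12.653/0.9053 ≈ 13.977 mcg/mL.
One interval later, Cmin,ss = Cmax,ss·e^(−kτ) ≈ 13.977 × 0.0947 ≈ 1.324 mcg/mL.
Trough 1.3 mcg/mL vs MEC 1 mcg/mL: adequate.

1.3 mcg/mL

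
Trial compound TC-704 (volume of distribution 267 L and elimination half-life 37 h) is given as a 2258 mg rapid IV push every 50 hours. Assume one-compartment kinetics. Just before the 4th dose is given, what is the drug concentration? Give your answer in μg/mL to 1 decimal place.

5.1 μg/mL

f = (1/2)^(τ/t½) = (1/2)^(50/37) ≈ 0.3919.
C₀ = D/Vd = 2258/267 ≈ 8.457 μg/mL.
Before the 4th dose, 3 doses have been given. Superposition: Cmin = C₀·(f + f² + … + f^3).
≈ 8.457 × (0.3919 + 0.1536 + 0.0602) ≈ 8.457 × 0.6057 ≈ 5.122 μg/mL.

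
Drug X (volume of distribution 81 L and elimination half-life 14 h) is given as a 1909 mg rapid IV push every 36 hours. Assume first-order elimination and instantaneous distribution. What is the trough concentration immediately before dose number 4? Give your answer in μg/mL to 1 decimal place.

4.7 μg/mL

f = (1/2)^(τ/t½) = (1/2)^(36/14) ≈ 0.1682.
C₀ = D/Vd = 1909/81 ≈ 23.568 μg/mL.
Before the 4th dose, 3 doses have been given. Superposition: Cmin = C₀·(f + f² + … + f^3).
≈ 23.568 × (0.1682 + 0.0283 + 0.0048) ≈ 23.568 × 0.2013 ≈ 4.744 μg/mL.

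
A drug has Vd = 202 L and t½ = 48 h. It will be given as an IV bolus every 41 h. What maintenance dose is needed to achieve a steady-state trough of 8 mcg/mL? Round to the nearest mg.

τ/t½ = 41/48 ≈ 0.85417, so f = (1/2)^(41/48) ≈ 0.553185.
Cmin,ss = (D/Vd)·f/(1−f), so D = Cmin,ss·Vd·(1−f)/f.
D = 8 × 202 × (1−f)/f ≈ 8 × 202 × 0.80771 ≈ 1305.26 mg.

1305 mg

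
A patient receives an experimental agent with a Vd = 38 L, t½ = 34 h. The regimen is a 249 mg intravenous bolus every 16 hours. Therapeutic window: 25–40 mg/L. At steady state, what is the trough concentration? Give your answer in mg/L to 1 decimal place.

17.0 mg/L

k = ln2/t½ = ln2/34 ≈ 0.020387 h⁻¹; fraction remaining f = e^(−kτ) = e^(−0.020387×16) ≈ 0.7217.
Each bolus raises the concentration by D/Vd = 249/38 ≈ 6.553 mg/L.
Steady-state trough Cmin,ss = C₀·f/(1−f) ≈ 6.553 × 0.7217/0.2783 ≈ 16.994 mg/L.
Trough 17.0 mg/L vs MEC 25 mg/L: subtherapeutic.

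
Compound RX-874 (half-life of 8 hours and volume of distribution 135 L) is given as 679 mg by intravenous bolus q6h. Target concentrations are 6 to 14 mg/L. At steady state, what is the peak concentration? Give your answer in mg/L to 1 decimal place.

k = ln2/t½ = ln2/8 ≈ 0.086643 h⁻¹; fraction remaining f = e^(−kτ) = e^(−0.086643×6) ≈ 0.5946.
At steady state, accumulation factor R = 1/(1 − e^(−kτ)) ≈ 2.4667.
Single-dose peak C₀ = D/Vd = 679/135 ≈ 5.030 mg/L.
Steady-state peak Cmax,ss = C₀·R ≈ 5.030 × 2.4667 ≈ 12.408 mg/L.
Peak 12.4 mg/L vs MTC 14 mg/L: below toxic threshold.

12.4 mg/L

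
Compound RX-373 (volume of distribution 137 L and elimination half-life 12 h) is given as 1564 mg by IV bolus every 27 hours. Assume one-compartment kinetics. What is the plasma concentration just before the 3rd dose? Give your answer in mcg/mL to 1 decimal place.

2.9 mcg/mL

f = (1/2)^(τ/t½) = (1/2)^(27/12) ≈ 0.2102.
C₀ = D/Vd = 1564/137 ≈ 11.416 mcg/mL.
Before the 3rd dose, 2 doses have been given. Superposition: Cmin = C₀·(f + f²).
≈ 11.416 × (0.2102 + 0.0442) ≈ 11.416 × 0.2544 ≈ 2.904 mcg/mL.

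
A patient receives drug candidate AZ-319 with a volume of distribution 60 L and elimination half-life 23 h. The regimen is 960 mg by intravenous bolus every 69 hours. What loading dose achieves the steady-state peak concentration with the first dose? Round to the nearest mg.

f = (1/2)^(69/23) ≈ 0.125000; accumulation ratio R = 1/(1−f) ≈ 1.14286.
Loading dose to hit Cmax,ss on first dose: D_load = D_maint·R ≈ 960 × 1.14286 ≈ 1097.15 mg.

1097 mg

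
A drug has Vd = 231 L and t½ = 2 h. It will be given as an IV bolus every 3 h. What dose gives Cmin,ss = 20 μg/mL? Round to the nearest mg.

τ/t½ = 3/2 ≈ 1.5, so f = (1/2)^(3/2) ≈ 0.353553.
Cmin,ss = (D/Vd)·f/(1−f), so D = Cmin,ss·Vd·(1−f)/f.
D = 20 × 231 × (1−f)/f ≈ 20 × 231 × 1.82843 ≈ 8447.35 mg.

8447 mg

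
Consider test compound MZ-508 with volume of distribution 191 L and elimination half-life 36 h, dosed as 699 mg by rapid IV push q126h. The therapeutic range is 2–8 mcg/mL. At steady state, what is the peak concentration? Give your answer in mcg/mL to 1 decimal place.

4.0 mcg/mL

τ/t½ = 126/36 ≈ 3.5, so fraction remaining f = (1/2)^(126/36) ≈ 0.0884.
At steady state, accumulation factor R = 1/(1 − e^(−kτ)) ≈ 1.0970.
Each bolus raises the concentration by D/Vd = 699/191 ≈ 3.660 mcg/mL.
Steady-state peak Cmax,ss = C₀·R ≈ 3.660 × 1.0970 ≈ 4.015 mcg/mL.
Peak 4.0 mcg/mL vs MTC 8 mcg/mL: below toxic threshold.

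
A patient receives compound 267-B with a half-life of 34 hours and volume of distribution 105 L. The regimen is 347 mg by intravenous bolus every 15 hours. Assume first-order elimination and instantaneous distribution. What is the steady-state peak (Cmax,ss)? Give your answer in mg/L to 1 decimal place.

12.5 mg/L

τ/t½ = 15/34 ≈ 0.44118, so fraction remaining f = (1/2)^(15/34) ≈ 0.7365.
At steady state, accumulation factor R = 1/(1 − e^(−kτ)) ≈ 3.7951.
Single-dose peak C₀ = D/Vd = 347/105 ≈ 3.305 mg/L.
Cmax,ss = C₀/(1 − f) ≈ 3.305/0.2635 ≈ 12.543 mg/L.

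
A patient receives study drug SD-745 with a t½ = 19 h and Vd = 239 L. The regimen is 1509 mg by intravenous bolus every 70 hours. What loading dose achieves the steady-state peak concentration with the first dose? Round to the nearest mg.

1636 mg

f = (1/2)^(70/19) ≈ 0.077793; accumulation ratio R = 1/(1−f) ≈ 1.08436.
Loading dose to hit Cmax,ss on first dose: D_load = D_maint·R ≈ 1509 × 1.08436 ≈ 1636.30 mg.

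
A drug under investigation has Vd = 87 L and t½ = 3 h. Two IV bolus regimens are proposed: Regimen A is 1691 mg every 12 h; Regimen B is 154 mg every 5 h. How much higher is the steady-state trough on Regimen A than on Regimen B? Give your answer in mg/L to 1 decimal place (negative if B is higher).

Regimen A: f = (1/2)^(12/3) ≈ 0.0625; Cmin,ss = (1691/87)·f/(1−f) ≈ 1.296 mg/L.
Regimen B: f = (1/2)^(5/3) ≈ 0.3150; Cmin,ss = (154/87)·f/(1−f) ≈ 0.814 mg/L.
Difference ≈ 1.296 − 0.814 ≈ 0.482 mg/L.

0.5 mg/L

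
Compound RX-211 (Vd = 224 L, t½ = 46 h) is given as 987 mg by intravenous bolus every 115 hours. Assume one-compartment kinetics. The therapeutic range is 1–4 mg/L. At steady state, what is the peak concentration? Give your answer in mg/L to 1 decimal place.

τ/t½ = 115/46 ≈ 2.5, so fraction remaining f = (1/2)^(115/46) ≈ 0.1768.
Accumulation ratio R = 1/(1 − f) ≈ 1/0.8232 ≈ 1.2148.
Single-dose peak C₀ = D/Vd = 987/224 ≈ 4.406 mg/L.
Steady-state peak Cmax,ss = C₀·R ≈ 4.406 × 1.2148 ≈ 5.352 mg/L.
Peak 5.4 mg/L vs MTC 4 mg/L: exceeds toxic threshold.

5.4 mg/L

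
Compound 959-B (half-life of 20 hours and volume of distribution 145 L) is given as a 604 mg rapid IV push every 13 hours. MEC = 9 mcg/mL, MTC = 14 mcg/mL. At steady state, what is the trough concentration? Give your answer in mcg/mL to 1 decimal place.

τ/t½ = 13/20 ≈ 0.65, so fraction remaining f = (1/2)^(13/20) ≈ 0.6373.
At steady state, accumulation factor R = 1/(1 − e^(−kτ)) ≈ 2.7571.
Each bolus raises the concentration by D/Vd = 604/145 ≈ 4.166 mcg/mL.
Steady-state peak Cmax,ss = C₀·R ≈ 4.166 × 2.7571 ≈ 11.486 mcg/mL.
One interval later, Cmin,ss = Cmax,ss·e^(−kτ) ≈ 11.486 × 0.6373 ≈ 7.320 mcg/mL.
Trough 7.3 mcg/mL vs MEC 9 mcg/mL: subtherapeutic.

7.3 mcg/mL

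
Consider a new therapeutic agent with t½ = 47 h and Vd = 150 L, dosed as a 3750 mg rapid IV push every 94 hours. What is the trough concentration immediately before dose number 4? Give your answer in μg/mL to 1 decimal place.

f = (1/2)^(τ/t½) = (1/2)^(94/47) ≈ 0.2500.
C₀ = D/Vd = 3750/150 ≈ 25.000 μg/mL.
Before the 4th dose, 3 doses have been given. Superposition: Cmin = C₀·(f + f² + … + f^3).
≈ 25.000 × (0.2500 + 0.0625 + 0.0156) ≈ 25.000 × 0.3281 ≈ 8.203 μg/mL.

8.2 μg/mL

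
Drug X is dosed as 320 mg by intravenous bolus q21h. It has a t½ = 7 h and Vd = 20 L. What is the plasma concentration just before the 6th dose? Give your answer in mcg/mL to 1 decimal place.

2.3 mcg/mL

f = (1/2)^(τ/t½) = (1/2)^(21/7) ≈ 0.1250.
C₀ = D/Vd = 320/20 ≈ 16.000 mcg/mL.
Before the 6th dose, 5 doses have been given. Superposition: Cmin = C₀·(f + f² + … + f^5).
≈ 16.000 × (0.1250 + 0.0156 + 0.0020 + 0.0002 + 0.0000) ≈ 16.000 × 0.1428 ≈ 2.285 mcg/mL.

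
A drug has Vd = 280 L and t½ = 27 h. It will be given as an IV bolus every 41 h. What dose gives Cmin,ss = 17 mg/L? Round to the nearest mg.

8877 mg

τ/t½ = 41/27 ≈ 1.5185, so f = (1/2)^(41/27) ≈ 0.349044.
Cmin,ss = (D/Vd)·f/(1−f), so D = Cmin,ss·Vd·(1−f)/f.
D = 17 × 280 × (1−f)/f ≈ 17 × 280 × 1.86497 ≈ 8877.26 mg.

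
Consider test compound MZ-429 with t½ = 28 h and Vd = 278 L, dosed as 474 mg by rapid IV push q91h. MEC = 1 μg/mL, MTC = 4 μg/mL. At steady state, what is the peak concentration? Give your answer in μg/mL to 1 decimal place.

k = ln2/t½ = ln2/28 ≈ 0.024755 h⁻¹; fraction remaining f = e^(−kτ) = e^(−0.024755×91) ≈ 0.1051.
Accumulation ratio R = 1/(1 − f) ≈ 1/0.8949 ≈ 1.1174.
Single-dose peak C₀ = D/Vd = 474/278 ≈ 1.705 μg/mL.
Steady-state peak Cmax,ss = C₀·R ≈ 1.705 × 1.1174 ≈ 1.905 μg/mL.
Peak 1.9 μg/mL vs MTC 4 μg/mL: below toxic threshold.

1.9 μg/mL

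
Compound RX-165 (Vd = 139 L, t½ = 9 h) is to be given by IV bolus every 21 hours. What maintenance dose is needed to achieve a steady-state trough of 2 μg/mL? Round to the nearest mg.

τ/t½ = 21/9 ≈ 2.3333, so f = (1/2)^(21/9) ≈ 0.198425.
Cmin,ss = (D/Vd)·f/(1−f), so D = Cmin,ss·Vd·(1−f)/f.
D = 2 × 139 × (1−f)/f ≈ 2 × 139 × 4.03969 ≈ 1123.03 mg.

1123 mg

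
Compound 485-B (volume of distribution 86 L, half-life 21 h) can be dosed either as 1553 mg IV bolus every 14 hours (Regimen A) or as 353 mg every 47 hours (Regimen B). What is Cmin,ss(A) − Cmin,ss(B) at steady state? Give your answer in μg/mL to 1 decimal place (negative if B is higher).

29.6 μg/mL

Regimen A: f = (1/2)^(14/21) ≈ 0.6300; Cmin,ss = (1553/86)·f/(1−f) ≈ 30.748 μg/mL.
Regimen B: f = (1/2)^(47/21) ≈ 0.2120; Cmin,ss = (353/86)·f/(1−f) ≈ 1.104 μg/mL.
Difference ≈ 30.748 − 1.104 ≈ 29.644 μg/mL.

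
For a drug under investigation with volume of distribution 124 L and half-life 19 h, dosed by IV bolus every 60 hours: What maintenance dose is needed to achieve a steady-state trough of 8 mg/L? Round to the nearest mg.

τ/t½ = 60/19 ≈ 3.1579, so f = (1/2)^(60/19) ≈ 0.112042.
Cmin,ss = (D/Vd)·f/(1−f), so D = Cmin,ss·Vd·(1−f)/f.
D = 8 × 124 × (1−f)/f ≈ 8 × 124 × 7.92522 ≈ 7861.82 mg.

7862 mg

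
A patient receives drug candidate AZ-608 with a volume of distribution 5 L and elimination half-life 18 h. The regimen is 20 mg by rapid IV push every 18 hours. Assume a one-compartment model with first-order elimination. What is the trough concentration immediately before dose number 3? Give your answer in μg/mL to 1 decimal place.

f = (1/2)^(τ/t½) = (1/2)^(18/18) ≈ 0.5000.
C₀ = D/Vd = 20/5 ≈ 4.000 μg/mL.
Before the 3rd dose, 2 doses have been given. Superposition: Cmin = C₀·(f + f²).
≈ 4.000 × (0.5000 + 0.2500) ≈ 4.000 × 0.7500 ≈ 3.000 μg/mL.

3.0 μg/mL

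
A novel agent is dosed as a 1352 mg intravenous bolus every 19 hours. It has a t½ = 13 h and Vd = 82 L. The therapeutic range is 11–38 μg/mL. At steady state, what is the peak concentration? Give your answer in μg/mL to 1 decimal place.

Over one 19-h interval, 19/13 ≈ 1.4615 half-lives elapse, leaving f ≈ 0.3631 of each dose.
Accumulation ratio R = 1/(1 − f) ≈ 1/0.6369 ≈ 1.5701.
Each bolus raises the concentration by D/Vd = 1352/82 ≈ 16.488 μg/mL.
Steady-state peak Cmax,ss = C₀·R ≈ 16.488 × 1.5701 ≈ 25.888 μg/mL.
Peak 25.9 μg/mL vs MTC 38 μg/mL: below toxic threshold.

25.9 μg/mL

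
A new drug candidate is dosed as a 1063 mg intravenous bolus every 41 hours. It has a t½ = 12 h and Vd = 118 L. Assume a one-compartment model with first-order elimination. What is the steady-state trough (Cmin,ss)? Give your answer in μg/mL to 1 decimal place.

τ/t½ = 41/12 ≈ 3.4167, so fraction remaining f = (1/2)^(41/12) ≈ 0.0936.
At steady state, accumulation factor R = 1/(1 − e^(−kτ)) ≈ 1.1033.
Single-dose peak C₀ = D/Vd = 1063/118 ≈ 9.008 μg/mL.
Cmax,ss = C₀/(1 − f) ≈ 9.008/0.9064 ≈ 9.938 μg/mL.
One interval later, Cmin,ss = Cmax,ss·e^(−kτ) ≈ 9.938 × 0.0936 ≈ 0.930 μg/mL.

0.9 μg/mL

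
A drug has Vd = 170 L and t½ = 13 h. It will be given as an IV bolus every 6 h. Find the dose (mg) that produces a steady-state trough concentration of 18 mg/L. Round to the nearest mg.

τ/t½ = 6/13 ≈ 0.46154, so f = (1/2)^(6/13) ≈ 0.726211.
Cmin,ss = (D/Vd)·f/(1−f), so D = Cmin,ss·Vd·(1−f)/f.
D = 18 × 170 × (1−f)/f ≈ 18 × 170 × 0.37701 ≈ 1153.65 mg.

1154 mg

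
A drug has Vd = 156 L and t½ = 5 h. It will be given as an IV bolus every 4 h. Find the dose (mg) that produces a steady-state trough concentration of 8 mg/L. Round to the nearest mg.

τ/t½ = 4/5 ≈ 0.8, so f = (1/2)^(4/5) ≈ 0.574349.
Cmin,ss = (D/Vd)·f/(1−f), so D = Cmin,ss·Vd·(1−f)/f.
D = 8 × 156 × (1−f)/f ≈ 8 × 156 × 0.74110 ≈ 924.89 mg.

925 mg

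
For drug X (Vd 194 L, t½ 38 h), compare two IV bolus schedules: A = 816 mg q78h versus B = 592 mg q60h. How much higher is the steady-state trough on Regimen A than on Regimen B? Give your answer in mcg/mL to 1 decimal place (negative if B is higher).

Regimen A: f = (1/2)^(78/38) ≈ 0.2410; Cmin,ss = (816/194)·f/(1−f) ≈ 1.336 mcg/mL.
Regimen B: f = (1/2)^(60/38) ≈ 0.3347; Cmin,ss = (592/194)·f/(1−f) ≈ 1.535 mcg/mL.
Difference ≈ 1.336 − 1.535 ≈ -0.199 mcg/mL.

-0.2 mcg/mL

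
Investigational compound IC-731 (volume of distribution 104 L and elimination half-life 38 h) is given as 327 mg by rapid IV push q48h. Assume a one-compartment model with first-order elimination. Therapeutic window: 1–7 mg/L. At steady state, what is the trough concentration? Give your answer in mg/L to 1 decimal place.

k = ln2/t½ = ln2/38 ≈ 0.018241 h⁻¹; fraction remaining f = e^(−kτ) = e^(−0.018241×48) ≈ 0.4166.
Each bolus raises the concentration by D/Vd = 327/104 ≈ 3.144 mg/L.
Steady-state trough Cmin,ss = C₀·f/(1−f) ≈ 3.144 × 0.4166/0.5834 ≈ 2.245 mg/L.
Trough 2.2 mg/L vs MEC 1 mg/L: adequate.

2.2 mg/L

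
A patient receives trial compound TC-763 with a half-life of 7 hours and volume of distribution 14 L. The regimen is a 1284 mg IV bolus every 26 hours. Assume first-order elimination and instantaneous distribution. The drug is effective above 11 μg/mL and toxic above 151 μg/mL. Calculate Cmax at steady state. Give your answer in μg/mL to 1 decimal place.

99.3 μg/mL

k = ln2/t½ = ln2/7 ≈ 0.099021 h⁻¹; fraction remaining f = e^(−kτ) = e^(−0.099021×26) ≈ 0.0762.
At steady state, accumulation factor R = 1/(1 − e^(−kτ)) ≈ 1.0825.
Each bolus raises the concentration by D/Vd = 1284/14 ≈ 91.714 μg/mL.
Steady-state peak Cmax,ss = C₀·R ≈ 91.714 × 1.0825 ≈ 99.280 μg/mL.
Peak 99.3 μg/mL vs MTC 151 μg/mL: below toxic threshold.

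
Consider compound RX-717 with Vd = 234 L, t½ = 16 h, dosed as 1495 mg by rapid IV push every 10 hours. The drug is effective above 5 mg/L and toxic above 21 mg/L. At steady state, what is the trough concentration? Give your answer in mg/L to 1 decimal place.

11.8 mg/L

k = ln2/t½ = ln2/16 ≈ 0.043322 h⁻¹; fraction remaining f = e^(−kτ) = e^(−0.043322×10) ≈ 0.6484.
Single-dose peak C₀ = D/Vd = 1495/234 ≈ 6.389 mg/L.
Steady-state trough Cmin,ss = C₀·f/(1−f) ≈ 6.389 × 0.6484/0.3516 ≈ 11.782 mg/L.
Trough 11.8 mg/L vs MEC 5 mg/L: adequate.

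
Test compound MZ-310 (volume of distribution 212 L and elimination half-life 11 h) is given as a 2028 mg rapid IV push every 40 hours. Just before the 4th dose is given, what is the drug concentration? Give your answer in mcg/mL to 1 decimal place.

0.8 mcg/mL

f = (1/2)^(τ/t½) = (1/2)^(40/11) ≈ 0.0804.
C₀ = D/Vd = 2028/212 ≈ 9.566 mcg/mL.
Before the 4th dose, 3 doses have been given. Superposition: Cmin = C₀·(f + f² + … + f^3).
≈ 9.566 × (0.0804 + 0.0065 + 0.0005) ≈ 9.566 × 0.0874 ≈ 0.836 mcg/mL.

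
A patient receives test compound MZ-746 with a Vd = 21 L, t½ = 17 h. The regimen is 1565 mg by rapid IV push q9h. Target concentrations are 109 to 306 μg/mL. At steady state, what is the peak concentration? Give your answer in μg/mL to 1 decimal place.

242.6 μg/mL

τ/t½ = 9/17 ≈ 0.52941, so fraction remaining f = (1/2)^(9/17) ≈ 0.6928.
At steady state, accumulation factor R = 1/(1 − e^(−kτ)) ≈ 3.2552.
Each bolus raises the concentration by D/Vd = 1565/21 ≈ 74.524 μg/mL.
Steady-state peak Cmax,ss = C₀·R ≈ 74.524 × 3.2552 ≈ 242.591 μg/mL.
Peak 242.6 μg/mL vs MTC 306 μg/mL: below toxic threshold.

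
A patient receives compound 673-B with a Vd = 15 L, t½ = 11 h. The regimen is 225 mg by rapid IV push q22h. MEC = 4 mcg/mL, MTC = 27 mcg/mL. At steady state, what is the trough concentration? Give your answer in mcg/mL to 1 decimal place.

The dosing interval is 2 half-lives, so f = 2^(−2) = 0.25.
Accumulation ratio R = 1/(1 − f) = 1/0.75 = 4/3.
Single-dose peak C₀ = D/Vd = 225/15 = 15 mcg/mL.
Steady-state peak Cmax,ss = C₀·R = 15 × 4/3 ≈ 20.000 mcg/mL.
Steady-state trough Cmin,ss = Cmax,ss·f ≈ 20.000 × 0.25 ≈ 5.000 mcg/mL.
Trough 5.0 mcg/mL vs MEC 4 mcg/mL: adequate.

5.0 mcg/mL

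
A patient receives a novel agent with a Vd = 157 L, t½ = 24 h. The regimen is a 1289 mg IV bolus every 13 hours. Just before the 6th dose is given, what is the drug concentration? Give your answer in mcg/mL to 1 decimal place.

15.3 mcg/mL

f = (1/2)^(τ/t½) = (1/2)^(13/24) ≈ 0.6870.
C₀ = D/Vd = 1289/157 ≈ 8.210 mcg/mL.
Before the 6th dose, 5 doses have been given. Superposition: Cmin = C₀·(f + f² + … + f^5).
≈ 8.210 × (0.6870 + 0.4720 + 0.3242 + 0.2228 + 0.1530) ≈ 8.210 × 1.8590 ≈ 15.262 mcg/mL.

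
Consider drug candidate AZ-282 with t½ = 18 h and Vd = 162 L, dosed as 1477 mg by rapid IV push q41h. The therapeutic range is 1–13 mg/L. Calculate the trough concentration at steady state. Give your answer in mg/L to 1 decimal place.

2.4 mg/L

Over one 41-h interval, 41/18 ≈ 2.2778 half-lives elapse, leaving f ≈ 0.2062 of each dose.
Single-dose peak C₀ = D/Vd = 1477/162 ≈ 9.117 mg/L.
Steady-state trough Cmin,ss = C₀·f/(1−f) ≈ 9.117 × 0.2062/0.7938 ≈ 2.368 mg/L.
Trough 2.4 mg/L vs MEC 1 mg/L: adequate.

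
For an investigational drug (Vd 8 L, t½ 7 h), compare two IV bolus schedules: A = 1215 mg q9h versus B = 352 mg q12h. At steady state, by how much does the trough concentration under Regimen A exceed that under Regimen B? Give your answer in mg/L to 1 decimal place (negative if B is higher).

Regimen A: f = (1/2)^(9/7) ≈ 0.4102; Cmin,ss = (1215/8)·f/(1−f) ≈ 105.628 mg/L.
Regimen B: f = (1/2)^(12/7) ≈ 0.3048; Cmin,ss = (352/8)·f/(1−f) ≈ 19.291 mg/L.
Difference ≈ 105.628 − 19.291 ≈ 86.337 mg/L.

86.3 mg/L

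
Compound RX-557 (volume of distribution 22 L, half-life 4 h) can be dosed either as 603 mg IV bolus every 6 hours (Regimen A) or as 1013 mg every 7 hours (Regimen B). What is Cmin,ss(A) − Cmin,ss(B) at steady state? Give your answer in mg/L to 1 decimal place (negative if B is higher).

-4.5 mg/L

Regimen A: f = (1/2)^(6/4) ≈ 0.3536; Cmin,ss = (603/22)·f/(1−f) ≈ 14.994 mg/L.
Regimen B: f = (1/2)^(7/4) ≈ 0.2973; Cmin,ss = (1013/22)·f/(1−f) ≈ 19.481 mg/L.
Difference ≈ 14.994 − 19.481 ≈ -4.487 mg/L.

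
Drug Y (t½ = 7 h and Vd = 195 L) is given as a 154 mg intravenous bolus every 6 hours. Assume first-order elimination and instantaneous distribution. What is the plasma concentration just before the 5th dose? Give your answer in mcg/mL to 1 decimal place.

f = (1/2)^(τ/t½) = (1/2)^(6/7) ≈ 0.5520.
C₀ = D/Vd = 154/195 ≈ 0.790 mcg/mL.
Before the 5th dose, 4 doses have been given. Superposition: Cmin = C₀·(f + f² + … + f^4).
≈ 0.790 × (0.5520 + 0.3047 + 0.1682 + 0.0928) ≈ 0.790 × 1.1177 ≈ 0.883 mcg/mL.

0.9 mcg/mL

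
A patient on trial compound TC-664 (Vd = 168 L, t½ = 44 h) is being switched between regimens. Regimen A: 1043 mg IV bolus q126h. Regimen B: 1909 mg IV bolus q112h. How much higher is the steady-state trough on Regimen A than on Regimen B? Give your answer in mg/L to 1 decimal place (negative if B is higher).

-1.4 mg/L

Regimen A: f = (1/2)^(126/44) ≈ 0.1374; Cmin,ss = (1043/168)·f/(1−f) ≈ 0.989 mg/L.
Regimen B: f = (1/2)^(112/44) ≈ 0.1713; Cmin,ss = (1909/168)·f/(1−f) ≈ 2.349 mg/L.
Difference ≈ 0.989 − 2.349 ≈ -1.360 mg/L.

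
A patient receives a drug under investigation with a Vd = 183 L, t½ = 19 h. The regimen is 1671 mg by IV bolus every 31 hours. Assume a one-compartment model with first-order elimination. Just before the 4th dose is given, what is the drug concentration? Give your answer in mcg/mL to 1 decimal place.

f = (1/2)^(τ/t½) = (1/2)^(31/19) ≈ 0.3227.
C₀ = D/Vd = 1671/183 ≈ 9.131 mcg/mL.
Before the 4th dose, 3 doses have been given. Superposition: Cmin = C₀·(f + f² + … + f^3).
≈ 9.131 × (0.3227 + 0.1041 + 0.0336) ≈ 9.131 × 0.4604 ≈ 4.204 mcg/mL.

4.2 mcg/mL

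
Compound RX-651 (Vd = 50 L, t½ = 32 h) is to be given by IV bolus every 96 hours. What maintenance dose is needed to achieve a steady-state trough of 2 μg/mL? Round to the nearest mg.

τ/t½ = 96/32 ≈ 3, so f = (1/2)^(96/32) ≈ 0.125000.
Cmin,ss = (D/Vd)·f/(1−f), so D = Cmin,ss·Vd·(1−f)/f.
D = 2 × 50 × (1−f)/f ≈ 2 × 50 × 7.00000 ≈ 700.00 mg.

700 mg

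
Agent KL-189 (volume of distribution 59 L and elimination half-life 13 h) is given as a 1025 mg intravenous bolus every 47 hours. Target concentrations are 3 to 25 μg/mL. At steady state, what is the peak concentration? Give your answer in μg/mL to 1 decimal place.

18.9 μg/mL

Over one 47-h interval, 47/13 ≈ 3.6154 half-lives elapse, leaving f ≈ 0.0816 of each dose.
Accumulation ratio R = 1/(1 − f) ≈ 1/0.9184 ≈ 1.0889.
Each bolus raises the concentration by D/Vd = 1025/59 ≈ 17.373 μg/mL.
Steady-state peak Cmax,ss = C₀·R ≈ 17.373 × 1.0889 ≈ 18.917 μg/mL.
Peak 18.9 μg/mL vs MTC 25 μg/mL: below toxic threshold.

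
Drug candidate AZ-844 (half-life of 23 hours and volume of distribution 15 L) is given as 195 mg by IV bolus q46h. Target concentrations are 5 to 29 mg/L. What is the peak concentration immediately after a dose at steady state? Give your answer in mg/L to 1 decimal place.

τ = 46 h = 2 half-lives, so f = (1/2)^2 = 0.25.
Accumulation ratio R = 1/(1 − f) = 1/0.75 = 4/3.
Single-dose peak C₀ = D/Vd = 195/15 = 13 mg/L.
Steady-state peak Cmax,ss = C₀·R = 13 × 4/3 ≈ 17.333 mg/L.
Peak 17.3 mg/L vs MTC 29 mg/L: below toxic threshold.

17.3 mg/L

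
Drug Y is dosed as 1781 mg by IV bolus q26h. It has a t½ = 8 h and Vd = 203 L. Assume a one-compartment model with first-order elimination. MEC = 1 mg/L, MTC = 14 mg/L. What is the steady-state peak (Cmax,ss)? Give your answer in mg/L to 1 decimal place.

Over one 26-h interval, 26/8 ≈ 3.25 half-lives elapse, leaving f ≈ 0.1051 of each dose.
At steady state, accumulation factor R = 1/(1 − e^(−kτ)) ≈ 1.1174.
Single-dose peak C₀ = D/Vd = 1781/203 ≈ 8.773 mg/L.
Cmax,ss = C₀/(1 − f) ≈ 8.773/0.8949 ≈ 9.803 mg/L.
Peak 9.8 mg/L vs MTC 14 mg/L: below toxic threshold.

9.8 mg/L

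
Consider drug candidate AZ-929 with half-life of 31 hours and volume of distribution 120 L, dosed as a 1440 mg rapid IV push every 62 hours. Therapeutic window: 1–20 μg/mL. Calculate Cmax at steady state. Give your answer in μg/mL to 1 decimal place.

τ = 62 h = 2 half-lives, so f = (1/2)^2 = 0.25.
Accumulation ratio R = 1/(1 − f) = 1/0.75 = 4/3.
Single-dose peak C₀ = D/Vd = 1440/120 = 12 μg/mL.
Steady-state peak Cmax,ss = C₀·R = 12 × 4/3 ≈ 16.000 μg/mL.
Peak 16.0 μg/mL vs MTC 20 μg/mL: below toxic threshold.

16.0 μg/mL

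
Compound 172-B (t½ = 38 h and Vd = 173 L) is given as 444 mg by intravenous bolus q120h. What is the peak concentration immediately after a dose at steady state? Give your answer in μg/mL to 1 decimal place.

k = ln2/t½ = ln2/38 ≈ 0.018241 h⁻¹; fraction remaining f = e^(−kτ) = e^(−0.018241×120) ≈ 0.1120.
At steady state, accumulation factor R = 1/(1 − e^(−kτ)) ≈ 1.1261.
Each bolus raises the concentration by D/Vd = 444/173 ≈ 2.566 μg/mL.
Steady-state peak Cmax,ss = C₀·R ≈ 2.566 × 1.1261 ≈ 2.890 μg/mL.

2.9 μg/mL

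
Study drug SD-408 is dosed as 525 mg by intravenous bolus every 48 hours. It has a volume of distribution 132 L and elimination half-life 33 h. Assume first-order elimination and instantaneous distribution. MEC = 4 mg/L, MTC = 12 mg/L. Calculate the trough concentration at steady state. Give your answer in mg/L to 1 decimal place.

2.3 mg/L

k = ln2/t½ = ln2/33 ≈ 0.021004 h⁻¹; fraction remaining f = e^(−kτ) = e^(−0.021004×48) ≈ 0.3649.
Accumulation ratio R = 1/(1 − f) ≈ 1/0.6351 ≈ 1.5746.
Each bolus raises the concentration by D/Vd = 525/132 ≈ 3.977 mg/L.
Cmax,ss = C₀/(1 − f) ≈ 3.977/0.6351 ≈ 6.262 mg/L.
One interval later, Cmin,ss = Cmax,ss·e^(−kτ) ≈ 6.262 × 0.3649 ≈ 2.285 mg/L.
Trough 2.3 mg/L vs MEC 4 mg/L: subtherapeutic.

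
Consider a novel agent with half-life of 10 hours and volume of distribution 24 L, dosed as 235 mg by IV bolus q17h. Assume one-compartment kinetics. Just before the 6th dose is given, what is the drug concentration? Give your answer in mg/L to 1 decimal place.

4.3 mg/L

f = (1/2)^(τ/t½) = (1/2)^(17/10) ≈ 0.3078.
C₀ = D/Vd = 235/24 ≈ 9.792 mg/L.
Before the 6th dose, 5 doses have been given. Superposition: Cmin = C₀·(f + f² + … + f^5).
≈ 9.792 × (0.3078 + 0.0947 + 0.0292 + 0.0090 + 0.0028) ≈ 9.792 × 0.4435 ≈ 4.343 mg/L.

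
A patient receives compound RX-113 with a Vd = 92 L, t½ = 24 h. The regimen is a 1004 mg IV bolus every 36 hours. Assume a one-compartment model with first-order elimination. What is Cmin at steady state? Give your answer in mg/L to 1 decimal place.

6.0 mg/L

k = ln2/t½ = ln2/24 ≈ 0.028881 h⁻¹; fraction remaining f = e^(−kτ) = e^(−0.028881×36) ≈ 0.3536.
Each bolus raises the concentration by D/Vd = 1004/92 ≈ 10.913 mg/L.
Steady-state trough Cmin,ss = C₀·f/(1−f) ≈ 10.913 × 0.3536/0.6464 ≈ 5.970 mg/L.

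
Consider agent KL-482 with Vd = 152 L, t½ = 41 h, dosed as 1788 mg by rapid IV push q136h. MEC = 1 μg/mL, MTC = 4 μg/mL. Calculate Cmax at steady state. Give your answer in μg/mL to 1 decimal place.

k = ln2/t½ = ln2/41 ≈ 0.016906 h⁻¹; fraction remaining f = e^(−kτ) = e^(−0.016906×136) ≈ 0.1003.
At steady state, accumulation factor R = 1/(1 − e^(−kτ)) ≈ 1.1115.
Single-dose peak C₀ = D/Vd = 1788/152 ≈ 11.763 μg/mL.
Steady-state peak Cmax,ss = C₀·R ≈ 11.763 × 1.1115 ≈ 13.075 μg/mL.
Peak 13.1 μg/mL vs MTC 4 μg/mL: exceeds toxic threshold.

13.1 μg/mL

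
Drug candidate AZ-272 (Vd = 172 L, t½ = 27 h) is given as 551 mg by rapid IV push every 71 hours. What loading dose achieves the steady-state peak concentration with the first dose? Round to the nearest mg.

f = (1/2)^(71/27) ≈ 0.161586; accumulation ratio R = 1/(1−f) ≈ 1.19273.
Loading dose to hit Cmax,ss on first dose: D_load = D_maint·R ≈ 551 × 1.19273 ≈ 657.19 mg.

657 mg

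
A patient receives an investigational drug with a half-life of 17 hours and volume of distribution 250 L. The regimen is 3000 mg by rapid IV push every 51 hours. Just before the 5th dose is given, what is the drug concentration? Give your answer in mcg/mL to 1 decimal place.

f = (1/2)^(τ/t½) = (1/2)^(51/17) ≈ 0.1250.
C₀ = D/Vd = 3000/250 ≈ 12.000 mcg/mL.
Before the 5th dose, 4 doses have been given. Superposition: Cmin = C₀·(f + f² + … + f^4).
≈ 12.000 × (0.1250 + 0.0156 + 0.0020 + 0.0002) ≈ 12.000 × 0.1428 ≈ 1.714 mcg/mL.

1.7 mcg/mL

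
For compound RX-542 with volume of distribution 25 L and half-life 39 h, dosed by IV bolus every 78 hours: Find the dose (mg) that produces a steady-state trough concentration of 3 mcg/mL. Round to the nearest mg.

τ/t½ = 78/39 ≈ 2, so f = (1/2)^(78/39) ≈ 0.250000.
Cmin,ss = (D/Vd)·f/(1−f), so D = Cmin,ss·Vd·(1−f)/f.
D = 3 × 25 × (1−f)/f ≈ 3 × 25 × 3.00000 ≈ 225.00 mg.

225 mg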